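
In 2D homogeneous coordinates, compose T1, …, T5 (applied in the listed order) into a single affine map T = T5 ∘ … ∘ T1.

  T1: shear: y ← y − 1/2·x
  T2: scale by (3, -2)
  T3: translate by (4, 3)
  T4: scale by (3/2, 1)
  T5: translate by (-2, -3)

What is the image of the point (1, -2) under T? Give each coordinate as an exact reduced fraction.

T1 shear: y ← y − 1/2·x: (1, -2) → (1, -5/2)
T2 scale by (3, -2): (1, -5/2) → (3, 5)
T3 translate by (4, 3): (3, 5) → (7, 8)
T4 scale by (3/2, 1): (7, 8) → (21/2, 8)
T5 translate by (-2, -3): (21/2, 8) → (17/2, 5)

T(p) = (17/2, 5)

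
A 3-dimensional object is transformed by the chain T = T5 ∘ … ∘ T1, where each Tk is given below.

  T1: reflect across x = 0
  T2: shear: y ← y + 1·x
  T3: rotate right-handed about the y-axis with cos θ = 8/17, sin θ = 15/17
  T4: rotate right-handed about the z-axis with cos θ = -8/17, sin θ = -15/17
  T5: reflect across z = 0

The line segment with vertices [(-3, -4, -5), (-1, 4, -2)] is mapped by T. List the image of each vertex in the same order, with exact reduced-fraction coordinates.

image vertices: (9/17, 53/17, 5), (1451/289, -350/289, 31/17)

T1 reflect across x = 0: (-3, -4, -5) → (3, -4, -5); (-1, 4, -2) → (1, 4, -2)
T2 shear: y ← y + 1·x: (3, -4, -5) → (3, -1, -5); (1, 4, -2) → (1, 5, -2)
T3 rotate right-handed about the y-axis with cos θ = 8/17, sin θ = 15/17: (3, -1, -5) → (-3, -1, -5); (1, 5, -2) → (-22/17, 5, -31/17)
T4 rotate right-handed about the z-axis with cos θ = -8/17, sin θ = -15/17: (-3, -1, -5) → (9/17, 53/17, -5); (-22/17, 5, -31/17) → (1451/289, -350/289, -31/17)
T5 reflect across z = 0: (9/17, 53/17, -5) → (9/17, 53/17, 5); (1451/289, -350/289, -31/17) → (1451/289, -350/289, 31/17)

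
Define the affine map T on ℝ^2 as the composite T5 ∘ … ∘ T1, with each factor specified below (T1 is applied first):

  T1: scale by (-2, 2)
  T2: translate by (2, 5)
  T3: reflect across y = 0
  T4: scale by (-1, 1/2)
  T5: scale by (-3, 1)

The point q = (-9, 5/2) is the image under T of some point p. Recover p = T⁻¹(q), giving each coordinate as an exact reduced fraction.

p = (5/2, -5)

T1 = [-2 0 0; 0 2 0; 0 0 1]
T2·T1 = [-2 0 2; 0 2 5; 0 0 1]
T3·…·T1 = [-2 0 2; 0 -2 -5; 0 0 1]
T4·…·T1 = [2 0 -2; 0 -1 -5/2; 0 0 1]
T5·…·T1 = [-6 0 6; 0 -1 -5/2; 0 0 1]
det M = 6; M⁻¹ = [-1/6 0 1; 0 -1 -5/2; 0 0 1]
M⁻¹ · (-9, 5/2)ᵀ = (5/2, -5)ᵀ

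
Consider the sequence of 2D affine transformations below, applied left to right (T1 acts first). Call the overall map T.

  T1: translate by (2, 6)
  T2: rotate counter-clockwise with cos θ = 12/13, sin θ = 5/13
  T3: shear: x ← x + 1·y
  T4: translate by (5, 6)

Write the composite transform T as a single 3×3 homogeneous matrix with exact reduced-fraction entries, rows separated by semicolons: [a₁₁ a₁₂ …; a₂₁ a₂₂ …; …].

T = [17/13 7/13 141/13; 5/13 12/13 160/13; 0 0 1]

T1 = [1 0 2; 0 1 6; 0 0 1]
T2·T1 = [12/13 -5/13 -6/13; 5/13 12/13 82/13; 0 0 1]
T3·…·T1 = [17/13 7/13 76/13; 5/13 12/13 82/13; 0 0 1]
T4·…·T1 = [17/13 7/13 141/13; 5/13 12/13 160/13; 0 0 1]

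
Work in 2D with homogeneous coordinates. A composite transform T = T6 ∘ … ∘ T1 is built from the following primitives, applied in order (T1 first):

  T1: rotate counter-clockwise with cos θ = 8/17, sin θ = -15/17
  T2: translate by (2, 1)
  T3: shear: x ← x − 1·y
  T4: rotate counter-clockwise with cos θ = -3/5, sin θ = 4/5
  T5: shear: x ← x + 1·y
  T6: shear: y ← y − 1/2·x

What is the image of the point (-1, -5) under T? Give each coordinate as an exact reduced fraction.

T1 rotate counter-clockwise with cos θ = 8/17, sin θ = -15/17: (-1, -5) → (-83/17, -25/17)
T2 translate by (2, 1): (-83/17, -25/17) → (-49/17, -8/17)
T3 shear: x ← x − 1·y: (-49/17, -8/17) → (-41/17, -8/17)
T4 rotate counter-clockwise with cos θ = -3/5, sin θ = 4/5: (-41/17, -8/17) → (31/17, -28/17)
T5 shear: x ← x + 1·y: (31/17, -28/17) → (3/17, -28/17)
T6 shear: y ← y − 1/2·x: (3/17, -28/17) → (3/17, -59/34)

T(p) = (3/17, -59/34)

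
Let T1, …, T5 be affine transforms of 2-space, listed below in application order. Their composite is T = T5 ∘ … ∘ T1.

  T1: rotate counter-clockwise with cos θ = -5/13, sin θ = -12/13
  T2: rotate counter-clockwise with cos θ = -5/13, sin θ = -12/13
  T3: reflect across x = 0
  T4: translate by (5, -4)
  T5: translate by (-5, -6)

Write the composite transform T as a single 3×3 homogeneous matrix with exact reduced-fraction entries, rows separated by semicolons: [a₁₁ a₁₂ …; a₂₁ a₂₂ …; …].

T1 = [-5/13 12/13 0; -12/13 -5/13 0; 0 0 1]
T2·T1 = [-119/169 -120/169 0; 120/169 -119/169 0; 0 0 1]
T3·…·T1 = [119/169 120/169 0; 120/169 -119/169 0; 0 0 1]
T4·…·T1 = [119/169 120/169 5; 120/169 -119/169 -4; 0 0 1]
T5·…·T1 = [119/169 120/169 0; 120/169 -119/169 -10; 0 0 1]

T = [119/169 120/169 0; 120/169 -119/169 -10; 0 0 1]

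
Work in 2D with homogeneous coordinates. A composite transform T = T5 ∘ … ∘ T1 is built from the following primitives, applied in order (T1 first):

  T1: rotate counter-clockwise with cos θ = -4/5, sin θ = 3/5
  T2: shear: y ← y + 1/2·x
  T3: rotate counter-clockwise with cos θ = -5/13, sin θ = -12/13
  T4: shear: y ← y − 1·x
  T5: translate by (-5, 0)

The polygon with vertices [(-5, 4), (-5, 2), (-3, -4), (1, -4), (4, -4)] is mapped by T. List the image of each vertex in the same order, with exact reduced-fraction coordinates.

T1 rotate counter-clockwise with cos θ = -4/5, sin θ = 3/5: (-5, 4) → (8/5, -31/5); (-5, 2) → (14/5, -23/5); (-3, -4) → (24/5, 7/5); (1, -4) → (8/5, 19/5); (4, -4) → (-4/5, 28/5)
T2 shear: y ← y + 1/2·x: (8/5, -31/5) → (8/5, -27/5); (14/5, -23/5) → (14/5, -16/5); (24/5, 7/5) → (24/5, 19/5); (8/5, 19/5) → (8/5, 23/5); (-4/5, 28/5) → (-4/5, 26/5)
T3 rotate counter-clockwise with cos θ = -5/13, sin θ = -12/13: (8/5, -27/5) → (-28/5, 3/5); (14/5, -16/5) → (-262/65, -88/65); (24/5, 19/5) → (108/65, -383/65); (8/5, 23/5) → (236/65, -211/65); (-4/5, 26/5) → (332/65, -82/65)
T4 shear: y ← y − 1·x: (-28/5, 3/5) → (-28/5, 31/5); (-262/65, -88/65) → (-262/65, 174/65); (108/65, -383/65) → (108/65, -491/65); (236/65, -211/65) → (236/65, -447/65); (332/65, -82/65) → (332/65, -414/65)
T5 translate by (-5, 0): (-28/5, 31/5) → (-53/5, 31/5); (-262/65, 174/65) → (-587/65, 174/65); (108/65, -491/65) → (-217/65, -491/65); (236/65, -447/65) → (-89/65, -447/65); (332/65, -414/65) → (7/65, -414/65)

image vertices: (-53/5, 31/5), (-587/65, 174/65), (-217/65, -491/65), (-89/65, -447/65), (7/65, -414/65)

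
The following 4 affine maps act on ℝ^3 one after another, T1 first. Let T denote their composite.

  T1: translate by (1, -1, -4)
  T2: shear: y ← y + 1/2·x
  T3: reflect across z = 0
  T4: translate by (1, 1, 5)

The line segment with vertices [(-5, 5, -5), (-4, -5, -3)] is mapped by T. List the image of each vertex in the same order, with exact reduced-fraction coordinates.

T1 translate by (1, -1, -4): (-5, 5, -5) → (-4, 4, -9); (-4, -5, -3) → (-3, -6, -7)
T2 shear: y ← y + 1/2·x: (-4, 4, -9) → (-4, 2, -9); (-3, -6, -7) → (-3, -15/2, -7)
T3 reflect across z = 0: (-4, 2, -9) → (-4, 2, 9); (-3, -15/2, -7) → (-3, -15/2, 7)
T4 translate by (1, 1, 5): (-4, 2, 9) → (-3, 3, 14); (-3, -15/2, 7) → (-2, -13/2, 12)

image vertices: (-3, 3, 14), (-2, -13/2, 12)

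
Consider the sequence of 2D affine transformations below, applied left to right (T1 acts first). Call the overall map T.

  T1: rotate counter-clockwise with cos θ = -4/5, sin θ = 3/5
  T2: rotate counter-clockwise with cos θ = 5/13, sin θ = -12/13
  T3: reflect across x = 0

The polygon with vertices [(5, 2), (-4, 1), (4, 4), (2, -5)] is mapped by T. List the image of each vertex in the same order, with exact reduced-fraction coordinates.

image vertices: (46/65, 347/65), (127/65, -236/65), (188/65, 316/65), (-347/65, 46/65)

T1 rotate counter-clockwise with cos θ = -4/5, sin θ = 3/5: (5, 2) → (-26/5, 7/5); (-4, 1) → (13/5, -16/5); (4, 4) → (-28/5, -4/5); (2, -5) → (7/5, 26/5)
T2 rotate counter-clockwise with cos θ = 5/13, sin θ = -12/13: (-26/5, 7/5) → (-46/65, 347/65); (13/5, -16/5) → (-127/65, -236/65); (-28/5, -4/5) → (-188/65, 316/65); (7/5, 26/5) → (347/65, 46/65)
T3 reflect across x = 0: (-46/65, 347/65) → (46/65, 347/65); (-127/65, -236/65) → (127/65, -236/65); (-188/65, 316/65) → (188/65, 316/65); (347/65, 46/65) → (-347/65, 46/65)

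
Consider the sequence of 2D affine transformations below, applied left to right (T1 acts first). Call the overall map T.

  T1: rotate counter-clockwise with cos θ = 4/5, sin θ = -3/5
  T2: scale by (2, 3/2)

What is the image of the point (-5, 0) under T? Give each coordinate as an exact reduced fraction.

T(p) = (-8, 9/2)

T1 rotate counter-clockwise with cos θ = 4/5, sin θ = -3/5: (-5, 0) → (-4, 3)
T2 scale by (2, 3/2): (-4, 3) → (-8, 9/2)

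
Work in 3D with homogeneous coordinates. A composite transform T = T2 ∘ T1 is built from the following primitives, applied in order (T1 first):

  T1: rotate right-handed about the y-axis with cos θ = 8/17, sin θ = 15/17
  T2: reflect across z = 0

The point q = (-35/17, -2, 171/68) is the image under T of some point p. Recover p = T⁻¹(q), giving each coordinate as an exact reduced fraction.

T1 = [8/17 0 15/17 0; 0 1 0 0; -15/17 0 8/17 0; 0 0 0 1]
T2·T1 = [8/17 0 15/17 0; 0 1 0 0; 15/17 0 -8/17 0; 0 0 0 1]
det M = -1; M⁻¹ = [8/17 0 15/17 0; 0 1 0 0; 15/17 0 -8/17 0; 0 0 0 1]
M⁻¹ · (-35/17, -2, 171/68)ᵀ = (5/4, -2, -3)ᵀ

p = (5/4, -2, -3)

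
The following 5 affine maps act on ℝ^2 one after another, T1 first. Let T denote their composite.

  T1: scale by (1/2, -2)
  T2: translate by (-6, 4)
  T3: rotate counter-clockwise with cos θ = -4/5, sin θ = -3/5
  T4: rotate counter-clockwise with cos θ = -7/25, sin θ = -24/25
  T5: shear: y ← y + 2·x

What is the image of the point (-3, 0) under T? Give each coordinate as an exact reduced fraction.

T(p) = (-138/125, -2659/250)

T1 scale by (1/2, -2): (-3, 0) → (-3/2, 0)
T2 translate by (-6, 4): (-3/2, 0) → (-15/2, 4)
T3 rotate counter-clockwise with cos θ = -4/5, sin θ = -3/5: (-15/2, 4) → (42/5, 13/10)
T4 rotate counter-clockwise with cos θ = -7/25, sin θ = -24/25: (42/5, 13/10) → (-138/125, -2107/250)
T5 shear: y ← y + 2·x: (-138/125, -2107/250) → (-138/125, -2659/250)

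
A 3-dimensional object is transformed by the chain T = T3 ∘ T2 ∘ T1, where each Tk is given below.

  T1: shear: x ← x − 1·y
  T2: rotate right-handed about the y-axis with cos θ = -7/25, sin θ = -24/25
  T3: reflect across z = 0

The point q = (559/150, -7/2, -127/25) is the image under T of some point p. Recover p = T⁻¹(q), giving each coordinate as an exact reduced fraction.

T1 = [1 -1 0 0; 0 1 0 0; 0 0 1 0; 0 0 0 1]
T2·T1 = [-7/25 7/25 -24/25 0; 0 1 0 0; 24/25 -24/25 -7/25 0; 0 0 0 1]
T3·…·T1 = [-7/25 7/25 -24/25 0; 0 1 0 0; -24/25 24/25 7/25 0; 0 0 0 1]
det M = -1; M⁻¹ = [-7/25 1 -24/25 0; 0 1 0 0; -24/25 0 7/25 0; 0 0 0 1]
M⁻¹ · (559/150, -7/2, -127/25)ᵀ = (1/3, -7/2, -5)ᵀ

p = (1/3, -7/2, -5)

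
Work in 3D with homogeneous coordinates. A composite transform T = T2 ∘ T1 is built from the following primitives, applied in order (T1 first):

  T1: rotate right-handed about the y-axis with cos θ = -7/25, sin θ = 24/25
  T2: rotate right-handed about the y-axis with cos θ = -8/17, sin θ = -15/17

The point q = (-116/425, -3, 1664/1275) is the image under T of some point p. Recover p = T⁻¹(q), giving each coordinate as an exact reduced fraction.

p = (0, -3, 4/3)

T1 = [-7/25 0 24/25 0; 0 1 0 0; -24/25 0 -7/25 0; 0 0 0 1]
T2·T1 = [416/425 0 -87/425 0; 0 1 0 0; 87/425 0 416/425 0; 0 0 0 1]
det M = 1; M⁻¹ = [416/425 0 87/425 0; 0 1 0 0; -87/425 0 416/425 0; 0 0 0 1]
M⁻¹ · (-116/425, -3, 1664/1275)ᵀ = (0, -3, 4/3)ᵀ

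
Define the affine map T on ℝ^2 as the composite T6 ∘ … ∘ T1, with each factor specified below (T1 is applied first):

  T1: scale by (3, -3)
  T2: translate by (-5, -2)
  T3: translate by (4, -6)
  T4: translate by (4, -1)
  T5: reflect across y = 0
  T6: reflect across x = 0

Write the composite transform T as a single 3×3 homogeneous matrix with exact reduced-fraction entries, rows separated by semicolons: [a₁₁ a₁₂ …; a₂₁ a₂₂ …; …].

T = [-3 0 -3; 0 3 9; 0 0 1]

T1 = [3 0 0; 0 -3 0; 0 0 1]
T2·T1 = [3 0 -5; 0 -3 -2; 0 0 1]
T3·…·T1 = [3 0 -1; 0 -3 -8; 0 0 1]
T4·…·T1 = [3 0 3; 0 -3 -9; 0 0 1]
T5·…·T1 = [3 0 3; 0 3 9; 0 0 1]
T6·…·T1 = [-3 0 -3; 0 3 9; 0 0 1]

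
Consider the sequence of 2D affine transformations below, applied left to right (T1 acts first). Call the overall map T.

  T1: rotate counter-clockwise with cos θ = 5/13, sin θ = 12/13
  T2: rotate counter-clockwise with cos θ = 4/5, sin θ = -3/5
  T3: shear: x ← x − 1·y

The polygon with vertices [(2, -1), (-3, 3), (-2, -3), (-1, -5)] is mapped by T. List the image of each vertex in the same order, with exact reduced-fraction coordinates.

T1 rotate counter-clockwise with cos θ = 5/13, sin θ = 12/13: (2, -1) → (22/13, 19/13); (-3, 3) → (-51/13, -21/13); (-2, -3) → (2, -3); (-1, -5) → (55/13, -37/13)
T2 rotate counter-clockwise with cos θ = 4/5, sin θ = -3/5: (22/13, 19/13) → (29/13, 2/13); (-51/13, -21/13) → (-267/65, 69/65); (2, -3) → (-1/5, -18/5); (55/13, -37/13) → (109/65, -313/65)
T3 shear: x ← x − 1·y: (29/13, 2/13) → (27/13, 2/13); (-267/65, 69/65) → (-336/65, 69/65); (-1/5, -18/5) → (17/5, -18/5); (109/65, -313/65) → (422/65, -313/65)

image vertices: (27/13, 2/13), (-336/65, 69/65), (17/5, -18/5), (422/65, -313/65)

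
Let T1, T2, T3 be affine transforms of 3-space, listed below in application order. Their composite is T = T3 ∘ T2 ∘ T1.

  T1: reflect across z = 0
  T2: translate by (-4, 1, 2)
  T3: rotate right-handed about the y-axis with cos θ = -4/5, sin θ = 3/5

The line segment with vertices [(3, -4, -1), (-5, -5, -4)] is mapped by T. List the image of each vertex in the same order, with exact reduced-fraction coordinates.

image vertices: (13/5, -3, -9/5), (54/5, -4, 3/5)

T1 reflect across z = 0: (3, -4, -1) → (3, -4, 1); (-5, -5, -4) → (-5, -5, 4)
T2 translate by (-4, 1, 2): (3, -4, 1) → (-1, -3, 3); (-5, -5, 4) → (-9, -4, 6)
T3 rotate right-handed about the y-axis with cos θ = -4/5, sin θ = 3/5: (-1, -3, 3) → (13/5, -3, -9/5); (-9, -4, 6) → (54/5, -4, 3/5)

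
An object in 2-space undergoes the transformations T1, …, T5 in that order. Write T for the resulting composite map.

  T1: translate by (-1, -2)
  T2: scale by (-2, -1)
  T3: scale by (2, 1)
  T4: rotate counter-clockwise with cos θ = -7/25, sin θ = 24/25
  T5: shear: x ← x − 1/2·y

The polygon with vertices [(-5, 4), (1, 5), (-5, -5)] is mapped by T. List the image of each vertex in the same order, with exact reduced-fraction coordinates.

image vertices: (-83/5, 118/5), (123/50, 21/25), (-1199/50, 527/25)

T1 translate by (-1, -2): (-5, 4) → (-6, 2); (1, 5) → (0, 3); (-5, -5) → (-6, -7)
T2 scale by (-2, -1): (-6, 2) → (12, -2); (0, 3) → (0, -3); (-6, -7) → (12, 7)
T3 scale by (2, 1): (12, -2) → (24, -2); (0, -3) → (0, -3); (12, 7) → (24, 7)
T4 rotate counter-clockwise with cos θ = -7/25, sin θ = 24/25: (24, -2) → (-24/5, 118/5); (0, -3) → (72/25, 21/25); (24, 7) → (-336/25, 527/25)
T5 shear: x ← x − 1/2·y: (-24/5, 118/5) → (-83/5, 118/5); (72/25, 21/25) → (123/50, 21/25); (-336/25, 527/25) → (-1199/50, 527/25)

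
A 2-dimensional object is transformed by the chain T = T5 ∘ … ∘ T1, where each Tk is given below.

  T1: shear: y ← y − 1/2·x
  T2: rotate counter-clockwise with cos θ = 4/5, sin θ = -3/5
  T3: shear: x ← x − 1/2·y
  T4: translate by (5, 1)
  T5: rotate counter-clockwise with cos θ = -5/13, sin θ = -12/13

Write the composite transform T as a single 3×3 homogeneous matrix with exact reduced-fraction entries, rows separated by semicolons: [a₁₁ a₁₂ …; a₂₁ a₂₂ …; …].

T1 = [1 0 0; -1/2 1 0; 0 0 1]
T2·T1 = [1/2 3/5 0; -1 4/5 0; 0 0 1]
T3·…·T1 = [1 1/5 0; -1 4/5 0; 0 0 1]
T4·…·T1 = [1 1/5 5; -1 4/5 1; 0 0 1]
T5·…·T1 = [-17/13 43/65 -1; -7/13 -32/65 -5; 0 0 1]

T = [-17/13 43/65 -1; -7/13 -32/65 -5; 0 0 1]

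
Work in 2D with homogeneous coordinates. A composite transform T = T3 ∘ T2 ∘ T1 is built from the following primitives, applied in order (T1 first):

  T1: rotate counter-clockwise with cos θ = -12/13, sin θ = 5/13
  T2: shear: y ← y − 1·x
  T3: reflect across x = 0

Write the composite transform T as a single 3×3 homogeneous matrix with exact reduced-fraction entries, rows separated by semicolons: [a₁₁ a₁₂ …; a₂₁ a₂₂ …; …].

T1 = [-12/13 -5/13 0; 5/13 -12/13 0; 0 0 1]
T2·T1 = [-12/13 -5/13 0; 17/13 -7/13 0; 0 0 1]
T3·…·T1 = [12/13 5/13 0; 17/13 -7/13 0; 0 0 1]

T = [12/13 5/13 0; 17/13 -7/13 0; 0 0 1]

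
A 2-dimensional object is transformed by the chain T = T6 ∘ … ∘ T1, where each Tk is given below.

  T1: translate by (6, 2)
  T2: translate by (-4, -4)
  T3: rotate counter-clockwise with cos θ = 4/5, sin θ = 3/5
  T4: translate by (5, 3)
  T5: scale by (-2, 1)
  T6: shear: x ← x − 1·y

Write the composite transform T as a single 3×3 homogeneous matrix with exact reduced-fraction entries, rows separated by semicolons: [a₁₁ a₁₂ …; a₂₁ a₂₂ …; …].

T = [-11/5 2/5 -91/5; 3/5 4/5 13/5; 0 0 1]

T1 = [1 0 6; 0 1 2; 0 0 1]
T2·T1 = [1 0 2; 0 1 -2; 0 0 1]
T3·…·T1 = [4/5 -3/5 14/5; 3/5 4/5 -2/5; 0 0 1]
T4·…·T1 = [4/5 -3/5 39/5; 3/5 4/5 13/5; 0 0 1]
T5·…·T1 = [-8/5 6/5 -78/5; 3/5 4/5 13/5; 0 0 1]
T6·…·T1 = [-11/5 2/5 -91/5; 3/5 4/5 13/5; 0 0 1]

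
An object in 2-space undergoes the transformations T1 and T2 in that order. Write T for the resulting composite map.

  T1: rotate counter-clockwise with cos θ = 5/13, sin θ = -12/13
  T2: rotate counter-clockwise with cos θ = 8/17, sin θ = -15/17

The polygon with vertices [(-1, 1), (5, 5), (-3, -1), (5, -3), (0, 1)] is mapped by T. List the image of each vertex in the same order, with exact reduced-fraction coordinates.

T1 rotate counter-clockwise with cos θ = 5/13, sin θ = -12/13: (-1, 1) → (7/13, 17/13); (5, 5) → (85/13, -35/13); (-3, -1) → (-27/13, 31/13); (5, -3) → (-11/13, -75/13); (0, 1) → (12/13, 5/13)
T2 rotate counter-clockwise with cos θ = 8/17, sin θ = -15/17: (7/13, 17/13) → (311/221, 31/221); (85/13, -35/13) → (155/221, -1555/221); (-27/13, 31/13) → (249/221, 653/221); (-11/13, -75/13) → (-1213/221, -435/221); (12/13, 5/13) → (171/221, -140/221)

image vertices: (311/221, 31/221), (155/221, -1555/221), (249/221, 653/221), (-1213/221, -435/221), (171/221, -140/221)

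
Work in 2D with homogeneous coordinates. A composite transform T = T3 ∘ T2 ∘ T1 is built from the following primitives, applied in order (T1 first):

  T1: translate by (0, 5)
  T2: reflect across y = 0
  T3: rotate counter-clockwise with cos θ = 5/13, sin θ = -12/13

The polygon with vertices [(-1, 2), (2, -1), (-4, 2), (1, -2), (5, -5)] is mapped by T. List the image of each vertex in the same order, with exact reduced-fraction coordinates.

T1 translate by (0, 5): (-1, 2) → (-1, 7); (2, -1) → (2, 4); (-4, 2) → (-4, 7); (1, -2) → (1, 3); (5, -5) → (5, 0)
T2 reflect across y = 0: (-1, 7) → (-1, -7); (2, 4) → (2, -4); (-4, 7) → (-4, -7); (1, 3) → (1, -3); (5, 0) → (5, 0)
T3 rotate counter-clockwise with cos θ = 5/13, sin θ = -12/13: (-1, -7) → (-89/13, -23/13); (2, -4) → (-38/13, -44/13); (-4, -7) → (-8, 1); (1, -3) → (-31/13, -27/13); (5, 0) → (25/13, -60/13)

image vertices: (-89/13, -23/13), (-38/13, -44/13), (-8, 1), (-31/13, -27/13), (25/13, -60/13)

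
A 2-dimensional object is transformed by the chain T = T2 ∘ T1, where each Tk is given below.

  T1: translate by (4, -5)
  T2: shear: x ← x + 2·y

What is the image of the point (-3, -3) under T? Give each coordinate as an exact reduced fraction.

T1 translate by (4, -5): (-3, -3) → (1, -8)
T2 shear: x ← x + 2·y: (1, -8) → (-15, -8)

T(p) = (-15, -8)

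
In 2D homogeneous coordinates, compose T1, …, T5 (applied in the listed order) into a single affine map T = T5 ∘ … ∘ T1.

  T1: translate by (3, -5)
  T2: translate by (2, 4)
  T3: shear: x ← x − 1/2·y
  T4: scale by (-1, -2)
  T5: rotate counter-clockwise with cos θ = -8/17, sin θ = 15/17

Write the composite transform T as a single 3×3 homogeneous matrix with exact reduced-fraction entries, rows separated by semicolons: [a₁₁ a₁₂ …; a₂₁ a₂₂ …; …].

T1 = [1 0 3; 0 1 -5; 0 0 1]
T2·T1 = [1 0 5; 0 1 -1; 0 0 1]
T3·…·T1 = [1 -1/2 11/2; 0 1 -1; 0 0 1]
T4·…·T1 = [-1 1/2 -11/2; 0 -2 2; 0 0 1]
T5·…·T1 = [8/17 26/17 14/17; -15/17 47/34 -197/34; 0 0 1]

T = [8/17 26/17 14/17; -15/17 47/34 -197/34; 0 0 1]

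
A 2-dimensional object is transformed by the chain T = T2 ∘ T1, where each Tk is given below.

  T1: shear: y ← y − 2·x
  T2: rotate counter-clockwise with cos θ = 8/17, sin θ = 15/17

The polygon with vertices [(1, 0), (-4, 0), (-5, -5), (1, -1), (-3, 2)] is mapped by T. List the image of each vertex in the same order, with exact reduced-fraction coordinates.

T1 shear: y ← y − 2·x: (1, 0) → (1, -2); (-4, 0) → (-4, 8); (-5, -5) → (-5, 5); (1, -1) → (1, -3); (-3, 2) → (-3, 8)
T2 rotate counter-clockwise with cos θ = 8/17, sin θ = 15/17: (1, -2) → (38/17, -1/17); (-4, 8) → (-152/17, 4/17); (-5, 5) → (-115/17, -35/17); (1, -3) → (53/17, -9/17); (-3, 8) → (-144/17, 19/17)

image vertices: (38/17, -1/17), (-152/17, 4/17), (-115/17, -35/17), (53/17, -9/17), (-144/17, 19/17)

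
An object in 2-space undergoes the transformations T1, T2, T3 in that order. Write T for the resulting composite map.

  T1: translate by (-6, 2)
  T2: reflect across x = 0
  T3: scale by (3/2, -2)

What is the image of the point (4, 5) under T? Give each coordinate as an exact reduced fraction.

T1 translate by (-6, 2): (4, 5) → (-2, 7)
T2 reflect across x = 0: (-2, 7) → (2, 7)
T3 scale by (3/2, -2): (2, 7) → (3, -14)

T(p) = (3, -14)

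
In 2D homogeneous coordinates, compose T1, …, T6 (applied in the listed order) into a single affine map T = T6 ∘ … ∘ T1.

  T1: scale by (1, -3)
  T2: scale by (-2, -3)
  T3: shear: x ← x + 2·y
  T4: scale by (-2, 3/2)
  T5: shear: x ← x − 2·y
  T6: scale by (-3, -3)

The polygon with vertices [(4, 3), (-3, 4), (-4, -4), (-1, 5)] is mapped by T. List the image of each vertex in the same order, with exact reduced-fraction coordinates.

image vertices: (519, -243/2), (792, -162), (-708, 162), (957, -405/2)

T1 scale by (1, -3): (4, 3) → (4, -9); (-3, 4) → (-3, -12); (-4, -4) → (-4, 12); (-1, 5) → (-1, -15)
T2 scale by (-2, -3): (4, -9) → (-8, 27); (-3, -12) → (6, 36); (-4, 12) → (8, -36); (-1, -15) → (2, 45)
T3 shear: x ← x + 2·y: (-8, 27) → (46, 27); (6, 36) → (78, 36); (8, -36) → (-64, -36); (2, 45) → (92, 45)
T4 scale by (-2, 3/2): (46, 27) → (-92, 81/2); (78, 36) → (-156, 54); (-64, -36) → (128, -54); (92, 45) → (-184, 135/2)
T5 shear: x ← x − 2·y: (-92, 81/2) → (-173, 81/2); (-156, 54) → (-264, 54); (128, -54) → (236, -54); (-184, 135/2) → (-319, 135/2)
T6 scale by (-3, -3): (-173, 81/2) → (519, -243/2); (-264, 54) → (792, -162); (236, -54) → (-708, 162); (-319, 135/2) → (957, -405/2)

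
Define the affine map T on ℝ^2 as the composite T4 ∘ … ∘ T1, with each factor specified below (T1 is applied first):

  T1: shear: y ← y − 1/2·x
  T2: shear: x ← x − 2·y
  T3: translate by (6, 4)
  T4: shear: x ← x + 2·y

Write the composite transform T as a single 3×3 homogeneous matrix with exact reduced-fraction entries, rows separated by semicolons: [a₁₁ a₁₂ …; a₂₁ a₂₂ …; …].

T = [1 0 14; -1/2 1 4; 0 0 1]

T1 = [1 0 0; -1/2 1 0; 0 0 1]
T2·T1 = [2 -2 0; -1/2 1 0; 0 0 1]
T3·…·T1 = [2 -2 6; -1/2 1 4; 0 0 1]
T4·…·T1 = [1 0 14; -1/2 1 4; 0 0 1]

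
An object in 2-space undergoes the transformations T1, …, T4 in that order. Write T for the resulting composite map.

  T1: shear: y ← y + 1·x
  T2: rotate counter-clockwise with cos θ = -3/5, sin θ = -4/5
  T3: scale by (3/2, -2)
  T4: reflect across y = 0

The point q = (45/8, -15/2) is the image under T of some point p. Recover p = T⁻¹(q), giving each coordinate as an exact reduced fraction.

p = (3/4, 9/2)

T1 = [1 0 0; 1 1 0; 0 0 1]
T2·T1 = [1/5 4/5 0; -7/5 -3/5 0; 0 0 1]
T3·…·T1 = [3/10 6/5 0; 14/5 6/5 0; 0 0 1]
T4·…·T1 = [3/10 6/5 0; -14/5 -6/5 0; 0 0 1]
det M = 3; M⁻¹ = [-2/5 -2/5 0; 14/15 1/10 0; 0 0 1]
M⁻¹ · (45/8, -15/2)ᵀ = (3/4, 9/2)ᵀ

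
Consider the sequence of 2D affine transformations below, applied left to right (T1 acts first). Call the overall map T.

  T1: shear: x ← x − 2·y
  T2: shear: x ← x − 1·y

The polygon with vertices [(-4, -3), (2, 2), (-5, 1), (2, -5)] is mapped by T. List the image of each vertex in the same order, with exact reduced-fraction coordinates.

image vertices: (5, -3), (-4, 2), (-8, 1), (17, -5)

T1 shear: x ← x − 2·y: (-4, -3) → (2, -3); (2, 2) → (-2, 2); (-5, 1) → (-7, 1); (2, -5) → (12, -5)
T2 shear: x ← x − 1·y: (2, -3) → (5, -3); (-2, 2) → (-4, 2); (-7, 1) → (-8, 1); (12, -5) → (17, -5)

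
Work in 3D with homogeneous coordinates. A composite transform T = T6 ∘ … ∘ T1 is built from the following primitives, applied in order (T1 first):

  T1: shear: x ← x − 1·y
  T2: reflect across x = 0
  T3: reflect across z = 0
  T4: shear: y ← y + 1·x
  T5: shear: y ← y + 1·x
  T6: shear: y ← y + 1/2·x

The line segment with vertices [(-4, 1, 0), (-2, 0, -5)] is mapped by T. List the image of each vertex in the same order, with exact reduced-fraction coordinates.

T1 shear: x ← x − 1·y: (-4, 1, 0) → (-5, 1, 0); (-2, 0, -5) → (-2, 0, -5)
T2 reflect across x = 0: (-5, 1, 0) → (5, 1, 0); (-2, 0, -5) → (2, 0, -5)
T3 reflect across z = 0: (5, 1, 0) → (5, 1, 0); (2, 0, -5) → (2, 0, 5)
T4 shear: y ← y + 1·x: (5, 1, 0) → (5, 6, 0); (2, 0, 5) → (2, 2, 5)
T5 shear: y ← y + 1·x: (5, 6, 0) → (5, 11, 0); (2, 2, 5) → (2, 4, 5)
T6 shear: y ← y + 1/2·x: (5, 11, 0) → (5, 27/2, 0); (2, 4, 5) → (2, 5, 5)

image vertices: (5, 27/2, 0), (2, 5, 5)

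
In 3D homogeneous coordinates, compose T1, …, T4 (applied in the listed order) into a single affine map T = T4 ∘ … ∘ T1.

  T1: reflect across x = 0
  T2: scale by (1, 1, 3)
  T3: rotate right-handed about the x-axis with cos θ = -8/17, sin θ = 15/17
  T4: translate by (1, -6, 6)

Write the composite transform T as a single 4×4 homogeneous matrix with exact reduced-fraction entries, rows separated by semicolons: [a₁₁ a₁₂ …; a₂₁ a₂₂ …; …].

T1 = [-1 0 0 0; 0 1 0 0; 0 0 1 0; 0 0 0 1]
T2·T1 = [-1 0 0 0; 0 1 0 0; 0 0 3 0; 0 0 0 1]
T3·…·T1 = [-1 0 0 0; 0 -8/17 -45/17 0; 0 15/17 -24/17 0; 0 0 0 1]
T4·…·T1 = [-1 0 0 1; 0 -8/17 -45/17 -6; 0 15/17 -24/17 6; 0 0 0 1]

T = [-1 0 0 1; 0 -8/17 -45/17 -6; 0 15/17 -24/17 6; 0 0 0 1]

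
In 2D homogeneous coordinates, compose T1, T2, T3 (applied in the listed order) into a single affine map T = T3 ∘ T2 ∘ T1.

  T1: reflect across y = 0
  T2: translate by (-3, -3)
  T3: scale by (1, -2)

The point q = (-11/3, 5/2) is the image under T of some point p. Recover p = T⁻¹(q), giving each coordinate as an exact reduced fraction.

p = (-2/3, -7/4)

T1 = [1 0 0; 0 -1 0; 0 0 1]
T2·T1 = [1 0 -3; 0 -1 -3; 0 0 1]
T3·…·T1 = [1 0 -3; 0 2 6; 0 0 1]
det M = 2; M⁻¹ = [1 0 3; 0 1/2 -3; 0 0 1]
M⁻¹ · (-11/3, 5/2)ᵀ = (-2/3, -7/4)ᵀ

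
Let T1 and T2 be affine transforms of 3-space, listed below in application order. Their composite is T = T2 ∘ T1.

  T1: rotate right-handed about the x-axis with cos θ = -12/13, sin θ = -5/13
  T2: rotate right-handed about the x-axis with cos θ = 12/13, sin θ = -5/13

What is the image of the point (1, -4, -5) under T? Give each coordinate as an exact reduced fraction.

T(p) = (1, 4, 5)

T1 rotate right-handed about the x-axis with cos θ = -12/13, sin θ = -5/13: (1, -4, -5) → (1, 23/13, 80/13)
T2 rotate right-handed about the x-axis with cos θ = 12/13, sin θ = -5/13: (1, 23/13, 80/13) → (1, 4, 5)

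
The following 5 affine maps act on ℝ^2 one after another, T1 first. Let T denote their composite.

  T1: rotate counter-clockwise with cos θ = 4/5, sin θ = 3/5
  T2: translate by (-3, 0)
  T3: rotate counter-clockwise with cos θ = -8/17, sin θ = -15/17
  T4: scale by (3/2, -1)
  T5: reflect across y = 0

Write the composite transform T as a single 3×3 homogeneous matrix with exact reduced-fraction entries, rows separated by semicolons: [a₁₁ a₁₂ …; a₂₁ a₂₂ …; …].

T = [39/170 126/85 36/17; -84/85 13/85 45/17; 0 0 1]

T1 = [4/5 -3/5 0; 3/5 4/5 0; 0 0 1]
T2·T1 = [4/5 -3/5 -3; 3/5 4/5 0; 0 0 1]
T3·…·T1 = [13/85 84/85 24/17; -84/85 13/85 45/17; 0 0 1]
T4·…·T1 = [39/170 126/85 36/17; 84/85 -13/85 -45/17; 0 0 1]
T5·…·T1 = [39/170 126/85 36/17; -84/85 13/85 45/17; 0 0 1]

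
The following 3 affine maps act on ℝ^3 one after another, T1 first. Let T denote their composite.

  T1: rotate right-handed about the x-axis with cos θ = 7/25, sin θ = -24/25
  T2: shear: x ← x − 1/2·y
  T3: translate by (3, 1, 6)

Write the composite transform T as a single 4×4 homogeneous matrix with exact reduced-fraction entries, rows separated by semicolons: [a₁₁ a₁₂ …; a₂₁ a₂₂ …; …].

T = [1 -7/50 -12/25 3; 0 7/25 24/25 1; 0 -24/25 7/25 6; 0 0 0 1]

T1 = [1 0 0 0; 0 7/25 24/25 0; 0 -24/25 7/25 0; 0 0 0 1]
T2·T1 = [1 -7/50 -12/25 0; 0 7/25 24/25 0; 0 -24/25 7/25 0; 0 0 0 1]
T3·…·T1 = [1 -7/50 -12/25 3; 0 7/25 24/25 1; 0 -24/25 7/25 6; 0 0 0 1]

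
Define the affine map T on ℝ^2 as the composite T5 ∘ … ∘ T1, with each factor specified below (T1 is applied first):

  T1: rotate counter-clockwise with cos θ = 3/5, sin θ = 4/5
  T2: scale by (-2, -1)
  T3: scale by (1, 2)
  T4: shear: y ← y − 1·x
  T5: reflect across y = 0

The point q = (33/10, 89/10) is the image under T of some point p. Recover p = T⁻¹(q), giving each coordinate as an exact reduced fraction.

p = (5/4, 3)

T1 = [3/5 -4/5 0; 4/5 3/5 0; 0 0 1]
T2·T1 = [-6/5 8/5 0; -4/5 -3/5 0; 0 0 1]
T3·…·T1 = [-6/5 8/5 0; -8/5 -6/5 0; 0 0 1]
T4·…·T1 = [-6/5 8/5 0; -2/5 -14/5 0; 0 0 1]
T5·…·T1 = [-6/5 8/5 0; 2/5 14/5 0; 0 0 1]
det M = -4; M⁻¹ = [-7/10 2/5 0; 1/10 3/10 0; 0 0 1]
M⁻¹ · (33/10, 89/10)ᵀ = (5/4, 3)ᵀ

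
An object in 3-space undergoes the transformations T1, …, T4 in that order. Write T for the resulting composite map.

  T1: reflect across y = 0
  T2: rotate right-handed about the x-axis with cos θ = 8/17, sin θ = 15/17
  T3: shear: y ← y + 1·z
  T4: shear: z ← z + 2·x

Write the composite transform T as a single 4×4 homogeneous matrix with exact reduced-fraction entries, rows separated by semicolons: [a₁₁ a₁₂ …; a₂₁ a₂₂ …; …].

T1 = [1 0 0 0; 0 -1 0 0; 0 0 1 0; 0 0 0 1]
T2·T1 = [1 0 0 0; 0 -8/17 -15/17 0; 0 -15/17 8/17 0; 0 0 0 1]
T3·…·T1 = [1 0 0 0; 0 -23/17 -7/17 0; 0 -15/17 8/17 0; 0 0 0 1]
T4·…·T1 = [1 0 0 0; 0 -23/17 -7/17 0; 2 -15/17 8/17 0; 0 0 0 1]

T = [1 0 0 0; 0 -23/17 -7/17 0; 2 -15/17 8/17 0; 0 0 0 1]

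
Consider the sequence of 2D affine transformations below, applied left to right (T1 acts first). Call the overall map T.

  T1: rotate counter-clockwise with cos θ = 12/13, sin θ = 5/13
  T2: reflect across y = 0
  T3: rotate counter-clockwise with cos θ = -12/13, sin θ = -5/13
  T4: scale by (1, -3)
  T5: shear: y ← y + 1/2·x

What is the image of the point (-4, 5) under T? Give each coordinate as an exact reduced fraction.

T1 rotate counter-clockwise with cos θ = 12/13, sin θ = 5/13: (-4, 5) → (-73/13, 40/13)
T2 reflect across y = 0: (-73/13, 40/13) → (-73/13, -40/13)
T3 rotate counter-clockwise with cos θ = -12/13, sin θ = -5/13: (-73/13, -40/13) → (4, 5)
T4 scale by (1, -3): (4, 5) → (4, -15)
T5 shear: y ← y + 1/2·x: (4, -15) → (4, -13)

T(p) = (4, -13)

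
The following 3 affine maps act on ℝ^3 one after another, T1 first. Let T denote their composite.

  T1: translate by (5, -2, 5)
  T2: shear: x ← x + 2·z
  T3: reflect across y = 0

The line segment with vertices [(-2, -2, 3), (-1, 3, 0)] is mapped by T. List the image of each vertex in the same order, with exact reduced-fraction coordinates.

image vertices: (19, 4, 8), (14, -1, 5)

T1 translate by (5, -2, 5): (-2, -2, 3) → (3, -4, 8); (-1, 3, 0) → (4, 1, 5)
T2 shear: x ← x + 2·z: (3, -4, 8) → (19, -4, 8); (4, 1, 5) → (14, 1, 5)
T3 reflect across y = 0: (19, -4, 8) → (19, 4, 8); (14, 1, 5) → (14, -1, 5)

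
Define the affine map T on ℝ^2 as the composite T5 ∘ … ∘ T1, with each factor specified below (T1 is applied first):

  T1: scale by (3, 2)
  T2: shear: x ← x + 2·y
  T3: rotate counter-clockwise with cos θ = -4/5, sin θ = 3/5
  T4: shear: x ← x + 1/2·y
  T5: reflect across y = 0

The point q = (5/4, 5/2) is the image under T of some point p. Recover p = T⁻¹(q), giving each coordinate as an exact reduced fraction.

T1 = [3 0 0; 0 2 0; 0 0 1]
T2·T1 = [3 4 0; 0 2 0; 0 0 1]
T3·…·T1 = [-12/5 -22/5 0; 9/5 4/5 0; 0 0 1]
T4·…·T1 = [-3/2 -4 0; 9/5 4/5 0; 0 0 1]
T5·…·T1 = [-3/2 -4 0; -9/5 -4/5 0; 0 0 1]
det M = -6; M⁻¹ = [2/15 -2/3 0; -3/10 1/4 0; 0 0 1]
M⁻¹ · (5/4, 5/2)ᵀ = (-3/2, 1/4)ᵀ

p = (-3/2, 1/4)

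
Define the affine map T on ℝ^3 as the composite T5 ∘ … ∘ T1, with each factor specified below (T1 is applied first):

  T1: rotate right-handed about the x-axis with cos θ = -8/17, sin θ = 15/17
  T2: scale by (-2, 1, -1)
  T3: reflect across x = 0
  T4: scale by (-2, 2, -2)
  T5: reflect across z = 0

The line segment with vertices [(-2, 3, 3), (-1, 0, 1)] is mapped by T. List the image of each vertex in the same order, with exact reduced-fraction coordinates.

image vertices: (8, -138/17, -42/17), (4, -30/17, 16/17)

T1 rotate right-handed about the x-axis with cos θ = -8/17, sin θ = 15/17: (-2, 3, 3) → (-2, -69/17, 21/17); (-1, 0, 1) → (-1, -15/17, -8/17)
T2 scale by (-2, 1, -1): (-2, -69/17, 21/17) → (4, -69/17, -21/17); (-1, -15/17, -8/17) → (2, -15/17, 8/17)
T3 reflect across x = 0: (4, -69/17, -21/17) → (-4, -69/17, -21/17); (2, -15/17, 8/17) → (-2, -15/17, 8/17)
T4 scale by (-2, 2, -2): (-4, -69/17, -21/17) → (8, -138/17, 42/17); (-2, -15/17, 8/17) → (4, -30/17, -16/17)
T5 reflect across z = 0: (8, -138/17, 42/17) → (8, -138/17, -42/17); (4, -30/17, -16/17) → (4, -30/17, 16/17)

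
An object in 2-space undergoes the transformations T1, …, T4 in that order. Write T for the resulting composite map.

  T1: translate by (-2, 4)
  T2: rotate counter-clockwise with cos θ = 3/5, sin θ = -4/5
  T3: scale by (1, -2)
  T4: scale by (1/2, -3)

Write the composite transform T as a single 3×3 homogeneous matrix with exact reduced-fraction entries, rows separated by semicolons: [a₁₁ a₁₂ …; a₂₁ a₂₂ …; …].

T = [3/10 2/5 1; -24/5 18/5 24; 0 0 1]

T1 = [1 0 -2; 0 1 4; 0 0 1]
T2·T1 = [3/5 4/5 2; -4/5 3/5 4; 0 0 1]
T3·…·T1 = [3/5 4/5 2; 8/5 -6/5 -8; 0 0 1]
T4·…·T1 = [3/10 2/5 1; -24/5 18/5 24; 0 0 1]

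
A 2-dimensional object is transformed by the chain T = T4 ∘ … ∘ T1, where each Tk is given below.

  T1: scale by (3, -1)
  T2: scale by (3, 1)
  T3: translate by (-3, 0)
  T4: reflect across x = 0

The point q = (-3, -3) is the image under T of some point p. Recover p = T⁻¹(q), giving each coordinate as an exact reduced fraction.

p = (2/3, 3)

T1 = [3 0 0; 0 -1 0; 0 0 1]
T2·T1 = [9 0 0; 0 -1 0; 0 0 1]
T3·…·T1 = [9 0 -3; 0 -1 0; 0 0 1]
T4·…·T1 = [-9 0 3; 0 -1 0; 0 0 1]
det M = 9; M⁻¹ = [-1/9 0 1/3; 0 -1 0; 0 0 1]
M⁻¹ · (-3, -3)ᵀ = (2/3, 3)ᵀ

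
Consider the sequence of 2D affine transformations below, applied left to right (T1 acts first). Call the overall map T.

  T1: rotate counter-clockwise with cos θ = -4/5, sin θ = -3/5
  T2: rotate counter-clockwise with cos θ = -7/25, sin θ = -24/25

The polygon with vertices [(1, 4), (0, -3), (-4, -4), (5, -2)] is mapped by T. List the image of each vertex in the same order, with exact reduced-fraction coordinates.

image vertices: (-512/125, -59/125), (351/125, 132/125), (644/125, -292/125), (14/125, 673/125)

T1 rotate counter-clockwise with cos θ = -4/5, sin θ = -3/5: (1, 4) → (8/5, -19/5); (0, -3) → (-9/5, 12/5); (-4, -4) → (4/5, 28/5); (5, -2) → (-26/5, -7/5)
T2 rotate counter-clockwise with cos θ = -7/25, sin θ = -24/25: (8/5, -19/5) → (-512/125, -59/125); (-9/5, 12/5) → (351/125, 132/125); (4/5, 28/5) → (644/125, -292/125); (-26/5, -7/5) → (14/125, 673/125)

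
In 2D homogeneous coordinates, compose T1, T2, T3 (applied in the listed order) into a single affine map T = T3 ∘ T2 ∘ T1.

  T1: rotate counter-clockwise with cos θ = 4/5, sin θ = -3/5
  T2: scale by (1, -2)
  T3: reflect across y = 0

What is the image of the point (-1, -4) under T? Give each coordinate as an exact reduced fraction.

T(p) = (-16/5, -26/5)

T1 rotate counter-clockwise with cos θ = 4/5, sin θ = -3/5: (-1, -4) → (-16/5, -13/5)
T2 scale by (1, -2): (-16/5, -13/5) → (-16/5, 26/5)
T3 reflect across y = 0: (-16/5, 26/5) → (-16/5, -26/5)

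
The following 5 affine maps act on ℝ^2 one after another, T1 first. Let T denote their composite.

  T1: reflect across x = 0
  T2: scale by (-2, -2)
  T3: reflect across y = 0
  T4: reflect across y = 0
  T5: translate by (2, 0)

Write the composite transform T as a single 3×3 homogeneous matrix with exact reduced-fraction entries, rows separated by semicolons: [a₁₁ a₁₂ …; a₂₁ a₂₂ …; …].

T = [2 0 2; 0 -2 0; 0 0 1]

T1 = [-1 0 0; 0 1 0; 0 0 1]
T2·T1 = [2 0 0; 0 -2 0; 0 0 1]
T3·…·T1 = [2 0 0; 0 2 0; 0 0 1]
T4·…·T1 = [2 0 0; 0 -2 0; 0 0 1]
T5·…·T1 = [2 0 2; 0 -2 0; 0 0 1]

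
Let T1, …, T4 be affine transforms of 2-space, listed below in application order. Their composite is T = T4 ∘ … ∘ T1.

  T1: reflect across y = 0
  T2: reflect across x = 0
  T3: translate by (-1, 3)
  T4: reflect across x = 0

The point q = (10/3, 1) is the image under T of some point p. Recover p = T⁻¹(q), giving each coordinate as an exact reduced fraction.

T1 = [1 0 0; 0 -1 0; 0 0 1]
T2·T1 = [-1 0 0; 0 -1 0; 0 0 1]
T3·…·T1 = [-1 0 -1; 0 -1 3; 0 0 1]
T4·…·T1 = [1 0 1; 0 -1 3; 0 0 1]
det M = -1; M⁻¹ = [1 0 -1; 0 -1 3; 0 0 1]
M⁻¹ · (10/3, 1)ᵀ = (7/3, 2)ᵀ

p = (7/3, 2)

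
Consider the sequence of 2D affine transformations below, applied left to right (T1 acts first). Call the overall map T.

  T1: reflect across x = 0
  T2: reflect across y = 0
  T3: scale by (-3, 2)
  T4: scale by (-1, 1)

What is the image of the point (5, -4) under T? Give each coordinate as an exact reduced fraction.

T1 reflect across x = 0: (5, -4) → (-5, -4)
T2 reflect across y = 0: (-5, -4) → (-5, 4)
T3 scale by (-3, 2): (-5, 4) → (15, 8)
T4 scale by (-1, 1): (15, 8) → (-15, 8)

T(p) = (-15, 8)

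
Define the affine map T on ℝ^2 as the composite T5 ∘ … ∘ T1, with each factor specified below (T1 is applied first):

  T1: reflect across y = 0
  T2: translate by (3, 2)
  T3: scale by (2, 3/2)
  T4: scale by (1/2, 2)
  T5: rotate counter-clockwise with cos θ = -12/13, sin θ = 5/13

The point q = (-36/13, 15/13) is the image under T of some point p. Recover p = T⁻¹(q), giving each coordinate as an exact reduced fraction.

p = (0, 2)

T1 = [1 0 0; 0 -1 0; 0 0 1]
T2·T1 = [1 0 3; 0 -1 2; 0 0 1]
T3·…·T1 = [2 0 6; 0 -3/2 3; 0 0 1]
T4·…·T1 = [1 0 3; 0 -3 6; 0 0 1]
T5·…·T1 = [-12/13 15/13 -66/13; 5/13 36/13 -57/13; 0 0 1]
det M = -3; M⁻¹ = [-12/13 5/13 -3; 5/39 4/13 2; 0 0 1]
M⁻¹ · (-36/13, 15/13)ᵀ = (0, 2)ᵀ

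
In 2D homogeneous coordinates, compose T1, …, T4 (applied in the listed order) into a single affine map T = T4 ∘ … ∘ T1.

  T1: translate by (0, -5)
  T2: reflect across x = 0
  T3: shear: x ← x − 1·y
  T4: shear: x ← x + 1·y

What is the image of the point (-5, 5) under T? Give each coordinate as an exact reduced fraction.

T(p) = (5, 0)

T1 translate by (0, -5): (-5, 5) → (-5, 0)
T2 reflect across x = 0: (-5, 0) → (5, 0)
T3 shear: x ← x − 1·y: (5, 0) → (5, 0)
T4 shear: x ← x + 1·y: (5, 0) → (5, 0)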